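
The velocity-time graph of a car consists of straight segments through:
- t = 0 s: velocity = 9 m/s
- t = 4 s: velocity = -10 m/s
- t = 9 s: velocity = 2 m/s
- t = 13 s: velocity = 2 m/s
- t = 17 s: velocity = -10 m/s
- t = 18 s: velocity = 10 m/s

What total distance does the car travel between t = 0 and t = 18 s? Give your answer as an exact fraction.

1350/19 m

Total distance travelled is ∫|v| dt — sum the magnitudes of each area piece.
0–4 s: v = 0 at t = 36/19 s; triangle areas 162/19 + 200/19 = 362/19 m
4–9 s: v = 0 at t = 49/6 s; triangle areas 125/6 + 5/6 = 65/3 m
9–13 s: |2| × 4 = 8 m
13–17 s: v = 0 at t = 41/3 s; triangle areas 2/3 + 50/3 = 52/3 m
17–18 s: v = 0 at t = 17.5 s; triangle areas 2.5 + 2.5 = 5 m
Total distance = 1350/19 m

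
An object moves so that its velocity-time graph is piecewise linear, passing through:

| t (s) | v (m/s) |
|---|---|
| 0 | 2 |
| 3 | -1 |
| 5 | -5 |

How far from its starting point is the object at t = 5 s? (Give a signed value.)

Net displacement equals the area under the velocity-time graph (areas below the axis count negative).
0–3 s: ½(2 + -1)(3) = 1.5 m
3–5 s: ½(-1 + -5)(2) = -6 m
Net displacement = -4.5 m

-4.5 m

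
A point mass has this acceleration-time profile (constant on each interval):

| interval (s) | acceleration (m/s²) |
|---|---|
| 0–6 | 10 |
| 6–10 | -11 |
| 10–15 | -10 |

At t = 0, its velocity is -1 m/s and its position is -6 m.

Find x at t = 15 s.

On each constant-a segment, Δv = aΔt and Δx = v₀Δt + ½aΔt²; chain segment to segment.
0–6 s: v starts -1 m/s; Δx = -1·6 + ½·10·6² = 174 m; v ends 59 m/s.
6–10 s: v starts 59 m/s; Δx = 59·4 + ½·-11·4² = 148 m; v ends 15 m/s.
10–15 s: v starts 15 m/s; Δx = 15·5 + ½·-10·5² = -50 m; v ends -35 m/s.
x(15) = -6 + Σ Δx = 266 m.

266 m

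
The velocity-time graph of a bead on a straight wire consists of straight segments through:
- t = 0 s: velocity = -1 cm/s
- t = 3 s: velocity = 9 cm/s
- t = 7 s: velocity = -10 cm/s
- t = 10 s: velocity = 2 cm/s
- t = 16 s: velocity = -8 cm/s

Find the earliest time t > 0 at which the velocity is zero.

v changes sign on 0–3 s (from -1 to 9); the graph is linear there, so v = 0 at t = 0 + (1)·(3 − 0)/(9 − -1) = 0.3 s.

t = 0.3 s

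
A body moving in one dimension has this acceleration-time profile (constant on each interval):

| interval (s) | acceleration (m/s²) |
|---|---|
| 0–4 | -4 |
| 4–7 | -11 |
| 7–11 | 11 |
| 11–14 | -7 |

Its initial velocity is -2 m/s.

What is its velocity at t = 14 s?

Δv equals the area under the a-t graph; then v = v₀ + Δv.
0–4 s: -4 × 4 = -16 m/s
4–7 s: -11 × 3 = -33 m/s
7–11 s: 11 × 4 = 44 m/s
11–14 s: -7 × 3 = -21 m/s
Δv = -26 m/s, so v(14) = -2 + (-26) = -28 m/s.

-28 m/s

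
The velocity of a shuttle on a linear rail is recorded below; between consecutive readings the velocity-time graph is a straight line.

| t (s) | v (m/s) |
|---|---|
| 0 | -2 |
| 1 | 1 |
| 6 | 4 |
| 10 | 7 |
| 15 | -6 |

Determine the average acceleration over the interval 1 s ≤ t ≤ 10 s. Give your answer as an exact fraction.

2/3 m/s²

Average acceleration = Δv/Δt = (7 − 1)/(10 − 1) = 2/3 m/s².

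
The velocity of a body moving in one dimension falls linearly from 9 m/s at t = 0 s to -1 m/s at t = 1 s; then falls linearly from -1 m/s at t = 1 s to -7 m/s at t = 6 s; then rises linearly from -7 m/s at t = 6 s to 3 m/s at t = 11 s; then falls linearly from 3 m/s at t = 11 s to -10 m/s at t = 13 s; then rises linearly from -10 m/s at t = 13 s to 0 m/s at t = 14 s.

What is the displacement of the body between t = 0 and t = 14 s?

Displacement is the signed area under the v-t curve.
0–1 s: ½(9 + -1)(1) = 4 m
1–6 s: ½(-1 + -7)(5) = -20 m
6–11 s: ½(-7 + 3)(5) = -10 m
11–13 s: ½(3 + -10)(2) = -7 m
13–14 s: ½(-10 + 0)(1) = -5 m
Net displacement = -38 m

-38 m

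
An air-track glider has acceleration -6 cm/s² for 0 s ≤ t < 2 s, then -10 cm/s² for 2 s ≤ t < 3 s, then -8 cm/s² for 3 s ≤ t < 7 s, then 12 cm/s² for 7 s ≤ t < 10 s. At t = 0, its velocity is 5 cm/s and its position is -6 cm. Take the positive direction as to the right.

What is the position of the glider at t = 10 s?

-245 cm

On each constant-a segment, Δv = aΔt and Δx = v₀Δt + ½aΔt²; chain segment to segment.
0–2 s: v starts 5 cm/s; Δx = 5·2 + ½·-6·2² = -2 cm; v ends -7 cm/s.
2–3 s: v starts -7 cm/s; Δx = -7·1 + ½·-10·1² = -12 cm; v ends -17 cm/s.
3–7 s: v starts -17 cm/s; Δx = -17·4 + ½·-8·4² = -132 cm; v ends -49 cm/s.
7–10 s: v starts -49 cm/s; Δx = -49·3 + ½·12·3² = -93 cm; v ends -13 cm/s.
x(10) = -6 + Σ Δx = -245 cm.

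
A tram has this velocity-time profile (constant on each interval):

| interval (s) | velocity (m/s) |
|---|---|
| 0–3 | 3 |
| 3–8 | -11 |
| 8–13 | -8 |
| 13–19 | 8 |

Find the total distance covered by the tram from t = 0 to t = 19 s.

Distance (not displacement) is the total path length: add the absolute areas under v-t.
0–3 s: |3| × 3 = 9 m
3–8 s: |-11| × 5 = 55 m
8–13 s: |-8| × 5 = 40 m
13–19 s: |8| × 6 = 48 m
Total distance = 152 m

152 m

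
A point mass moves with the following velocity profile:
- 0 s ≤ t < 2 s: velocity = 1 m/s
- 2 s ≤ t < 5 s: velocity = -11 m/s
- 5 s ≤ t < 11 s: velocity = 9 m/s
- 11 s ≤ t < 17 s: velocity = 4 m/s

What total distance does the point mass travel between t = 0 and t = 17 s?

113 m

Distance (not displacement) is the total path length: add the absolute areas under v-t.
0–2 s: |1| × 2 = 2 m
2–5 s: |-11| × 3 = 33 m
5–11 s: |9| × 6 = 54 m
11–17 s: |4| × 6 = 24 m
Total distance = 113 m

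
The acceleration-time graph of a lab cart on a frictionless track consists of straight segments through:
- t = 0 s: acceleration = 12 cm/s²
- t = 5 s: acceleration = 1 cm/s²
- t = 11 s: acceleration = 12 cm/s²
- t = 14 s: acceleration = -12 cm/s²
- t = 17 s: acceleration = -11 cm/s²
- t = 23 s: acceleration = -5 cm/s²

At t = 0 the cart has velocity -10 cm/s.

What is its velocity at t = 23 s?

-21 cm/s

Δv equals the area under the a-t graph; then v = v₀ + Δv.
0–5 s: ½(12 + 1)(5) = 32.5 cm/s
5–11 s: ½(1 + 12)(6) = 39 cm/s
11–14 s: ½(12 + -12)(3) = 0 cm/s
14–17 s: ½(-12 + -11)(3) = -34.5 cm/s
17–23 s: ½(-11 + -5)(6) = -48 cm/s
Δv = -11 cm/s, so v(23) = -10 + (-11) = -21 cm/s.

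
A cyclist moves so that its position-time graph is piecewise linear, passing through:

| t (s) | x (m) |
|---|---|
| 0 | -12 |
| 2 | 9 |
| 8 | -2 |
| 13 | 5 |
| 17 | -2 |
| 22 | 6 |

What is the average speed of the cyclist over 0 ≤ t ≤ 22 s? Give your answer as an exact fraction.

Average speed = (total path length)/(elapsed time); on a piecewise-linear x-t graph the path length is Σ|Δx|.
0–2 s: |Δx| = |9 − -12| = 21 m
2–8 s: |Δx| = |-2 − 9| = 11 m
8–13 s: |Δx| = |5 − -2| = 7 m
13–17 s: |Δx| = |-2 − 5| = 7 m
17–22 s: |Δx| = |6 − -2| = 8 m
Total path = 54 m; average speed = 54/22 = 27/11 m/s.

27/11 m/s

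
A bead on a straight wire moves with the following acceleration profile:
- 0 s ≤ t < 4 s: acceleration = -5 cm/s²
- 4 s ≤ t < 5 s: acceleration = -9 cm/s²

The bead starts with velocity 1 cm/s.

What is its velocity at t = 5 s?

-28 cm/s

Δv equals the area under the a-t graph; then v = v₀ + Δv.
0–4 s: -5 × 4 = -20 cm/s
4–5 s: -9 × 1 = -9 cm/s
Δv = -29 cm/s, so v(5) = 1 + (-29) = -28 cm/s.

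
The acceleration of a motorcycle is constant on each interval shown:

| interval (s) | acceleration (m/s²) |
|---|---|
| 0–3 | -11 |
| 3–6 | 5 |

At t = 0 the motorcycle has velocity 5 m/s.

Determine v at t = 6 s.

Δv equals the area under the a-t graph; then v = v₀ + Δv.
0–3 s: -11 × 3 = -33 m/s
3–6 s: 5 × 3 = 15 m/s
Δv = -18 m/s, so v(6) = 5 + (-18) = -13 m/s.

-13 m/s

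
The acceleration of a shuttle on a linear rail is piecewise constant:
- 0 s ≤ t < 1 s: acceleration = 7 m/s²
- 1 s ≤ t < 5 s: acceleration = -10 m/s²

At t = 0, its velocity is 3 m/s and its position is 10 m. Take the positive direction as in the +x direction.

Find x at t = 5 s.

On each constant-a segment, Δv = aΔt and Δx = v₀Δt + ½aΔt²; chain segment to segment.
0–1 s: v starts 3 m/s; Δx = 3·1 + ½·7·1² = 6.5 m; v ends 10 m/s.
1–5 s: v starts 10 m/s; Δx = 10·4 + ½·-10·4² = -40 m; v ends -30 m/s.
x(5) = 10 + Σ Δx = -23.5 m.

-23.5 m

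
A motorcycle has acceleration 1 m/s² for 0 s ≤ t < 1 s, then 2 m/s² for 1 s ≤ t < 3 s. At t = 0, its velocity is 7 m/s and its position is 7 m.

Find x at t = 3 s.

34.5 m

On each constant-a segment, Δv = aΔt and Δx = v₀Δt + ½aΔt²; chain segment to segment.
0–1 s: v starts 7 m/s; Δx = 7·1 + ½·1·1² = 7.5 m; v ends 8 m/s.
1–3 s: v starts 8 m/s; Δx = 8·2 + ½·2·2² = 20 m; v ends 12 m/s.
x(3) = 7 + Σ Δx = 34.5 m.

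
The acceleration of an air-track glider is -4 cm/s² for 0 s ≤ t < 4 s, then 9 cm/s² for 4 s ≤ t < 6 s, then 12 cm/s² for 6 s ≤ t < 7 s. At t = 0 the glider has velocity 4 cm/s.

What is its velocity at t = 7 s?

18 cm/s

Δv equals the area under the a-t graph; then v = v₀ + Δv.
0–4 s: -4 × 4 = -16 cm/s
4–6 s: 9 × 2 = 18 cm/s
6–7 s: 12 × 1 = 12 cm/s
Δv = 14 cm/s, so v(7) = 4 + (14) = 18 cm/s.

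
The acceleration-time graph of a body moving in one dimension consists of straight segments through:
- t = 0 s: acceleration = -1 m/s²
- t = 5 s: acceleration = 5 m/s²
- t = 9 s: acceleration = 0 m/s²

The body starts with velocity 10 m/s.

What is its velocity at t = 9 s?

Δv equals the area under the a-t graph; then v = v₀ + Δv.
0–5 s: ½(-1 + 5)(5) = 10 m/s
5–9 s: ½(5 + 0)(4) = 10 m/s
Δv = 20 m/s, so v(9) = 10 + (20) = 30 m/s.

30 m/s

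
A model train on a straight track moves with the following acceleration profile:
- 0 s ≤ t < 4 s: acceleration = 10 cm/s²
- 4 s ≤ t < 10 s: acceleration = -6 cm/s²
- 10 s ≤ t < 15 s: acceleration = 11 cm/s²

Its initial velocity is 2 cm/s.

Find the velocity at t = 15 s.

61 cm/s

Δv equals the area under the a-t graph; then v = v₀ + Δv.
0–4 s: 10 × 4 = 40 cm/s
4–10 s: -6 × 6 = -36 cm/s
10–15 s: 11 × 5 = 55 cm/s
Δv = 59 cm/s, so v(15) = 2 + (59) = 61 cm/s.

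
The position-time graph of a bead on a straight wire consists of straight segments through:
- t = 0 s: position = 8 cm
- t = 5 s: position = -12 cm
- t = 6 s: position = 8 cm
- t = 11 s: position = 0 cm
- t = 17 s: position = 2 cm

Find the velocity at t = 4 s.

Velocity is the slope of the x-t graph on 0–5 s: (-12 − 8)/(5 − 0) = -4 cm/s.

-4 cm/s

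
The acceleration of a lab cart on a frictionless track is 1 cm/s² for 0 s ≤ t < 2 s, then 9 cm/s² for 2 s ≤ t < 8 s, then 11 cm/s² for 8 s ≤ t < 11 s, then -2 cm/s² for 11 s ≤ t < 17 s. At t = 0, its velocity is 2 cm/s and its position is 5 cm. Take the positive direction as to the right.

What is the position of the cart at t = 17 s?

On each constant-a segment, Δv = aΔt and Δx = v₀Δt + ½aΔt²; chain segment to segment.
0–2 s: v starts 2 cm/s; Δx = 2·2 + ½·1·2² = 6 cm; v ends 4 cm/s.
2–8 s: v starts 4 cm/s; Δx = 4·6 + ½·9·6² = 186 cm; v ends 58 cm/s.
8–11 s: v starts 58 cm/s; Δx = 58·3 + ½·11·3² = 223.5 cm; v ends 91 cm/s.
11–17 s: v starts 91 cm/s; Δx = 91·6 + ½·-2·6² = 510 cm; v ends 79 cm/s.
x(17) = 5 + Σ Δx = 930.5 cm.

930.5 cm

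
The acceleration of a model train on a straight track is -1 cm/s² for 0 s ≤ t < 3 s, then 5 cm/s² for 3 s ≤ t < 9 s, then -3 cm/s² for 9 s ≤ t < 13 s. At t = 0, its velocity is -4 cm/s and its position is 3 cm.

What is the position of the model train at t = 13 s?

On each constant-a segment, Δv = aΔt and Δx = v₀Δt + ½aΔt²; chain segment to segment.
0–3 s: v starts -4 cm/s; Δx = -4·3 + ½·-1·3² = -16.5 cm; v ends -7 cm/s.
3–9 s: v starts -7 cm/s; Δx = -7·6 + ½·5·6² = 48 cm; v ends 23 cm/s.
9–13 s: v starts 23 cm/s; Δx = 23·4 + ½·-3·4² = 68 cm; v ends 11 cm/s.
x(13) = 3 + Σ Δx = 102.5 cm.

102.5 cm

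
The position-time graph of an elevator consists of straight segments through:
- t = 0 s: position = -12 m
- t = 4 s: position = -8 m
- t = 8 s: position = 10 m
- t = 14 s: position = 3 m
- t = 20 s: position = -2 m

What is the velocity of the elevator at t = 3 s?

1 m/s

Velocity is the slope of the x-t graph on 0–4 s: (-8 − -12)/(4 − 0) = 1 m/s.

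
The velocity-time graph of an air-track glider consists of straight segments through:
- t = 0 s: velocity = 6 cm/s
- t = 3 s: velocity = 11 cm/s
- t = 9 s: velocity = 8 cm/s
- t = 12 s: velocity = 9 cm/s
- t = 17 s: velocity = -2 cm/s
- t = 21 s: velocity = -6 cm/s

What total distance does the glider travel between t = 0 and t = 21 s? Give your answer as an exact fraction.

3153/22 cm

Distance (not displacement) is the total path length: add the absolute areas under v-t.
0–3 s: |½(6 + 11)(3)| = 25.5 cm
3–9 s: |½(11 + 8)(6)| = 57 cm
9–12 s: |½(8 + 9)(3)| = 25.5 cm
12–17 s: v = 0 at t = 177/11 s; triangle areas 405/22 + 10/11 = 425/22 cm
17–21 s: |½(-2 + -6)(4)| = 16 cm
Total distance = 3153/22 cm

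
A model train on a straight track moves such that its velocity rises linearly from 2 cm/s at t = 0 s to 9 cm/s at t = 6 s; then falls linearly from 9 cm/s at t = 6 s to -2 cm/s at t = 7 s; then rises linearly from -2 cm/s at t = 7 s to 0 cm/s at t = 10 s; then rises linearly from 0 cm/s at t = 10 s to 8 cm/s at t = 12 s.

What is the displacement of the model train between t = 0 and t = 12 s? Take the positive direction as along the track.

41.5 cm

Displacement is the signed area under the v-t curve.
0–6 s: ½(2 + 9)(6) = 33 cm
6–7 s: ½(9 + -2)(1) = 3.5 cm
7–10 s: ½(-2 + 0)(3) = -3 cm
10–12 s: ½(0 + 8)(2) = 8 cm
Net displacement = 41.5 cm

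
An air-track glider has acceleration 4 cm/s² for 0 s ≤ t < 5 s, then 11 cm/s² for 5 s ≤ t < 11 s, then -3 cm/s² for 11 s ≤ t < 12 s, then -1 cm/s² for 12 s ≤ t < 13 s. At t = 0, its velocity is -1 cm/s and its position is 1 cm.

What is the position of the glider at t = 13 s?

On each constant-a segment, Δv = aΔt and Δx = v₀Δt + ½aΔt²; chain segment to segment.
0–5 s: v starts -1 cm/s; Δx = -1·5 + ½·4·5² = 45 cm; v ends 19 cm/s.
5–11 s: v starts 19 cm/s; Δx = 19·6 + ½·11·6² = 312 cm; v ends 85 cm/s.
11–12 s: v starts 85 cm/s; Δx = 85·1 + ½·-3·1² = 83.5 cm; v ends 82 cm/s.
12–13 s: v starts 82 cm/s; Δx = 82·1 + ½·-1·1² = 81.5 cm; v ends 81 cm/s.
x(13) = 1 + Σ Δx = 523 cm.

523 cm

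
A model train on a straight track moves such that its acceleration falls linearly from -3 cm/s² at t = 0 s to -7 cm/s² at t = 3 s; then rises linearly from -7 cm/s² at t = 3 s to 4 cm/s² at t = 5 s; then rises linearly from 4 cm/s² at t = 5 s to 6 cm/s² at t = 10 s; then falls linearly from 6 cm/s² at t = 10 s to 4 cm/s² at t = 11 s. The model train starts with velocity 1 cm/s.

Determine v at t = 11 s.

13 cm/s

Δv equals the area under the a-t graph; then v = v₀ + Δv.
0–3 s: ½(-3 + -7)(3) = -15 cm/s
3–5 s: ½(-7 + 4)(2) = -3 cm/s
5–10 s: ½(4 + 6)(5) = 25 cm/s
10–11 s: ½(6 + 4)(1) = 5 cm/s
Δv = 12 cm/s, so v(11) = 1 + (12) = 13 cm/s.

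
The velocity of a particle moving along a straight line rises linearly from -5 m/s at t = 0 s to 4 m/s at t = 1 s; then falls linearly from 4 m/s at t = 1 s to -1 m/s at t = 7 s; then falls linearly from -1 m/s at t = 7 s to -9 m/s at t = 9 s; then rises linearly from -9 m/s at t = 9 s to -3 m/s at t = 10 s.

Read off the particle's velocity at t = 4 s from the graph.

1.5 m/s

On 1–7 s the graph is linear from 4 to -1 m/s: v(4) = 4 + (-1 − 4)·(4 − 1)/(7 − 1) = 1.5 m/s.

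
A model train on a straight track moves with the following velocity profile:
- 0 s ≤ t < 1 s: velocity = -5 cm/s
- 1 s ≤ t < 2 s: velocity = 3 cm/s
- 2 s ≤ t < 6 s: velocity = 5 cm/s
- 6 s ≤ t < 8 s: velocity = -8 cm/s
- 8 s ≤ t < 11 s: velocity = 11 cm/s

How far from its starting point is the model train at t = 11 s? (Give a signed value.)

35 cm

Net displacement equals the area under the velocity-time graph (areas below the axis count negative).
0–1 s: -5 × 1 = -5 cm
1–2 s: 3 × 1 = 3 cm
2–6 s: 5 × 4 = 20 cm
6–8 s: -8 × 2 = -16 cm
8–11 s: 11 × 3 = 33 cm
Net displacement = 35 cm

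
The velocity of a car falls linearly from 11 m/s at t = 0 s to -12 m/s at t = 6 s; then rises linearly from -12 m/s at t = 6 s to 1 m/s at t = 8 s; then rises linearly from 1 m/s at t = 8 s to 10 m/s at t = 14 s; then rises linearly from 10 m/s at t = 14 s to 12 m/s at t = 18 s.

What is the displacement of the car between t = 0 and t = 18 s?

Displacement is the signed area under the v-t curve.
0–6 s: ½(11 + -12)(6) = -3 m
6–8 s: ½(-12 + 1)(2) = -11 m
8–14 s: ½(1 + 10)(6) = 33 m
14–18 s: ½(10 + 12)(4) = 44 m
Net displacement = 63 m

63 m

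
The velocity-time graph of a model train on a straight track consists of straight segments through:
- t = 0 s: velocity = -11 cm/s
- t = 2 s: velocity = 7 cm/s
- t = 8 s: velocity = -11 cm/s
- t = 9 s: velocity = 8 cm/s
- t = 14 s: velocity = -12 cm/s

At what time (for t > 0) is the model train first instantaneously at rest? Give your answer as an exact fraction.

t = 11/9 s

v changes sign on 0–2 s (from -11 to 7); the graph is linear there, so v = 0 at t = 0 + (11)·(2 − 0)/(7 − -11) = 11/9 s.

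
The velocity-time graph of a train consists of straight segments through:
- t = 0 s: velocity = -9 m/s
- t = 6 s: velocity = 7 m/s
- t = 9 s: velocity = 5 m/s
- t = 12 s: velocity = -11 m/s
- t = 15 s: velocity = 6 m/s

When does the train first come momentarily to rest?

t = 3.375 s

v changes sign on 0–6 s (from -9 to 7); the graph is linear there, so v = 0 at t = 0 + (9)·(6 − 0)/(7 − -9) = 3.375 s.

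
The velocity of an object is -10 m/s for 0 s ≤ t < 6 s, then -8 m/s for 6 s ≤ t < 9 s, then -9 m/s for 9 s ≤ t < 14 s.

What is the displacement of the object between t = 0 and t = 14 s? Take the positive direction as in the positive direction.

-129 m

Displacement is the signed area under the v-t curve.
0–6 s: -10 × 6 = -60 m
6–9 s: -8 × 3 = -24 m
9–14 s: -9 × 5 = -45 m
Net displacement = -129 m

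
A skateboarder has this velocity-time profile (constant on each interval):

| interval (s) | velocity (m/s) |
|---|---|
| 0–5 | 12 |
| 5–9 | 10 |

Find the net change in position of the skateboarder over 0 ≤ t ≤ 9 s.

100 m

Displacement is the signed area under the v-t curve.
0–5 s: 12 × 5 = 60 m
5–9 s: 10 × 4 = 40 m
Net displacement = 100 m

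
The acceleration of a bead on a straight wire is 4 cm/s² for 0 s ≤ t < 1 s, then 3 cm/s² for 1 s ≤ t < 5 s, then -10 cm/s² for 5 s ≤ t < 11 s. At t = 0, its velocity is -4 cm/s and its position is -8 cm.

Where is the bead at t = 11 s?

On each constant-a segment, Δv = aΔt and Δx = v₀Δt + ½aΔt²; chain segment to segment.
0–1 s: v starts -4 cm/s; Δx = -4·1 + ½·4·1² = -2 cm; v ends 0 cm/s.
1–5 s: v starts 0 cm/s; Δx = 0·4 + ½·3·4² = 24 cm; v ends 12 cm/s.
5–11 s: v starts 12 cm/s; Δx = 12·6 + ½·-10·6² = -108 cm; v ends -48 cm/s.
x(11) = -8 + Σ Δx = -94 cm.

-94 cm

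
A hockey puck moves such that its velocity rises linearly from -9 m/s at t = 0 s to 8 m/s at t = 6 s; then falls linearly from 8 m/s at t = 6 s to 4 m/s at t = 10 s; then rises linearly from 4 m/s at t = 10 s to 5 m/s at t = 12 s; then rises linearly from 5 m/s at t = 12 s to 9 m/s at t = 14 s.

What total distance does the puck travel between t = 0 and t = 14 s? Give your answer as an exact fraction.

1234/17 m

Total distance travelled is ∫|v| dt — sum the magnitudes of each area piece.
0–6 s: v = 0 at t = 54/17 s; triangle areas 243/17 + 192/17 = 435/17 m
6–10 s: |½(8 + 4)(4)| = 24 m
10–12 s: |½(4 + 5)(2)| = 9 m
12–14 s: |½(5 + 9)(2)| = 14 m
Total distance = 1234/17 m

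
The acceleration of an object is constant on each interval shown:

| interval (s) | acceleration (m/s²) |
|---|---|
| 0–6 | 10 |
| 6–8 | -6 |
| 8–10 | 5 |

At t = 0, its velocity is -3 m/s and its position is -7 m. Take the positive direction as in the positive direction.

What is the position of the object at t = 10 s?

On each constant-a segment, Δv = aΔt and Δx = v₀Δt + ½aΔt²; chain segment to segment.
0–6 s: v starts -3 m/s; Δx = -3·6 + ½·10·6² = 162 m; v ends 57 m/s.
6–8 s: v starts 57 m/s; Δx = 57·2 + ½·-6·2² = 102 m; v ends 45 m/s.
8–10 s: v starts 45 m/s; Δx = 45·2 + ½·5·2² = 100 m; v ends 55 m/s.
x(10) = -7 + Σ Δx = 357 m.

357 m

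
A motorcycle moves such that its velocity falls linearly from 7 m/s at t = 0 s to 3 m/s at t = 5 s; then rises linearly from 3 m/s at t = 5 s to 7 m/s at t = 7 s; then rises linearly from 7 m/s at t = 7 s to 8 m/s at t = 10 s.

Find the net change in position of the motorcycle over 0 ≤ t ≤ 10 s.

Net displacement equals the area under the velocity-time graph (areas below the axis count negative).
0–5 s: ½(7 + 3)(5) = 25 m
5–7 s: ½(3 + 7)(2) = 10 m
7–10 s: ½(7 + 8)(3) = 22.5 m
Net displacement = 57.5 m

57.5 m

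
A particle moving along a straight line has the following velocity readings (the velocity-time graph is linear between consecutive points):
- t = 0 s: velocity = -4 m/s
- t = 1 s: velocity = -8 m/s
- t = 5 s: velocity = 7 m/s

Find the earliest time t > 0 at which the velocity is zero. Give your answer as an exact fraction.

t = 47/15 s

v changes sign on 1–5 s (from -8 to 7); the graph is linear there, so v = 0 at t = 1 + (8)·(5 − 1)/(7 − -8) = 47/15 s.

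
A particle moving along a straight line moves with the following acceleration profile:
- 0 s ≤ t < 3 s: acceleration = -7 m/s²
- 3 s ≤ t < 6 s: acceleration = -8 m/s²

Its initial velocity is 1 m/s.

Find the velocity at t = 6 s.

-44 m/s

Δv equals the area under the a-t graph; then v = v₀ + Δv.
0–3 s: -7 × 3 = -21 m/s
3–6 s: -8 × 3 = -24 m/s
Δv = -45 m/s, so v(6) = 1 + (-45) = -44 m/s.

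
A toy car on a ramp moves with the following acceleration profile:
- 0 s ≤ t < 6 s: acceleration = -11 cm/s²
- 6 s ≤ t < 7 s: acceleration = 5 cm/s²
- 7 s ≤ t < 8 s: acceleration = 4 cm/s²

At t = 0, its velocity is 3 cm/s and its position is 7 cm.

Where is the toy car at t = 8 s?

-289.5 cm

On each constant-a segment, Δv = aΔt and Δx = v₀Δt + ½aΔt²; chain segment to segment.
0–6 s: v starts 3 cm/s; Δx = 3·6 + ½·-11·6² = -180 cm; v ends -63 cm/s.
6–7 s: v starts -63 cm/s; Δx = -63·1 + ½·5·1² = -60.5 cm; v ends -58 cm/s.
7–8 s: v starts -58 cm/s; Δx = -58·1 + ½·4·1² = -56 cm; v ends -54 cm/s.
x(8) = 7 + Σ Δx = -289.5 cm.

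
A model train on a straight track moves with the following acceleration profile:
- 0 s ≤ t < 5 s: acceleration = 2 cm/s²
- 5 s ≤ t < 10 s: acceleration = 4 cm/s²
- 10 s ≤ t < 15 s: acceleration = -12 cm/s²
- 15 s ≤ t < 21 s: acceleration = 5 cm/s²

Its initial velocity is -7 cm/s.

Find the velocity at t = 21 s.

Δv equals the area under the a-t graph; then v = v₀ + Δv.
0–5 s: 2 × 5 = 10 cm/s
5–10 s: 4 × 5 = 20 cm/s
10–15 s: -12 × 5 = -60 cm/s
15–21 s: 5 × 6 = 30 cm/s
Δv = 0 cm/s, so v(21) = -7 + (0) = -7 cm/s.

-7 cm/s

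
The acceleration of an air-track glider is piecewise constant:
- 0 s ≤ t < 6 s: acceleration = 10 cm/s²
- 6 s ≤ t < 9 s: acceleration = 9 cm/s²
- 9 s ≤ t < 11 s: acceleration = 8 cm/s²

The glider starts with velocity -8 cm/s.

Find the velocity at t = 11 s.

Δv equals the area under the a-t graph; then v = v₀ + Δv.
0–6 s: 10 × 6 = 60 cm/s
6–9 s: 9 × 3 = 27 cm/s
9–11 s: 8 × 2 = 16 cm/s
Δv = 103 cm/s, so v(11) = -8 + (103) = 95 cm/s.

95 cm/s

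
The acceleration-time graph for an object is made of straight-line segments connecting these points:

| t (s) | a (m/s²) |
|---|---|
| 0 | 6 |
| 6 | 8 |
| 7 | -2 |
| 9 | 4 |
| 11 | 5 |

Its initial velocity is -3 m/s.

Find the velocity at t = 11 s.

Δv equals the area under the a-t graph; then v = v₀ + Δv.
0–6 s: ½(6 + 8)(6) = 42 m/s
6–7 s: ½(8 + -2)(1) = 3 m/s
7–9 s: ½(-2 + 4)(2) = 2 m/s
9–11 s: ½(4 + 5)(2) = 9 m/s
Δv = 56 m/s, so v(11) = -3 + (56) = 53 m/s.

53 m/s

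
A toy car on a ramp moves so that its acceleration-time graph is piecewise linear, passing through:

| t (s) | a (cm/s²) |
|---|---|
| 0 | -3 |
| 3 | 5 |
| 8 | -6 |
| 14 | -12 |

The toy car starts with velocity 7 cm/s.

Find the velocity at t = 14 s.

Δv equals the area under the a-t graph; then v = v₀ + Δv.
0–3 s: ½(-3 + 5)(3) = 3 cm/s
3–8 s: ½(5 + -6)(5) = -2.5 cm/s
8–14 s: ½(-6 + -12)(6) = -54 cm/s
Δv = -53.5 cm/s, so v(14) = 7 + (-53.5) = -46.5 cm/s.

-46.5 cm/s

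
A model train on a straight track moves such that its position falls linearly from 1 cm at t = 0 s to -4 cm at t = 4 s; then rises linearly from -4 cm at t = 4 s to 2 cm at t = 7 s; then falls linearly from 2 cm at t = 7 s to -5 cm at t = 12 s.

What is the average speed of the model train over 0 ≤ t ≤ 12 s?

1.5 cm/s

Average speed = (total path length)/(elapsed time); on a piecewise-linear x-t graph the path length is Σ|Δx|.
0–4 s: |Δx| = |-4 − 1| = 5 cm
4–7 s: |Δx| = |2 − -4| = 6 cm
7–12 s: |Δx| = |-5 − 2| = 7 cm
Total path = 18 cm; average speed = 18/12 = 1.5 cm/s.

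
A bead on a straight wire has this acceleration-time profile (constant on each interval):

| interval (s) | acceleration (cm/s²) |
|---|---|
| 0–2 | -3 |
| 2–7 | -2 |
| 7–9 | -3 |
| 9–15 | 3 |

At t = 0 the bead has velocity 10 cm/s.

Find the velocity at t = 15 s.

Δv equals the area under the a-t graph; then v = v₀ + Δv.
0–2 s: -3 × 2 = -6 cm/s
2–7 s: -2 × 5 = -10 cm/s
7–9 s: -3 × 2 = -6 cm/s
9–15 s: 3 × 6 = 18 cm/s
Δv = -4 cm/s, so v(15) = 10 + (-4) = 6 cm/s.

6 cm/s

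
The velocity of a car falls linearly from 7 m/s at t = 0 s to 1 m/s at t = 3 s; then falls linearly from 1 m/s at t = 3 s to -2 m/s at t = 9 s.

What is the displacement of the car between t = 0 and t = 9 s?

Net displacement equals the area under the velocity-time graph (areas below the axis count negative).
0–3 s: ½(7 + 1)(3) = 12 m
3–9 s: ½(1 + -2)(6) = -3 m
Net displacement = 9 m

9 m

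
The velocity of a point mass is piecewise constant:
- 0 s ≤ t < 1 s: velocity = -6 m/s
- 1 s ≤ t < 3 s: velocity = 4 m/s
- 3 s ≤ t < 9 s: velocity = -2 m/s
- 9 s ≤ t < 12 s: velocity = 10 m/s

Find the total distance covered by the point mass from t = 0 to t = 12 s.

Total distance travelled is ∫|v| dt — sum the magnitudes of each area piece.
0–1 s: |-6| × 1 = 6 m
1–3 s: |4| × 2 = 8 m
3–9 s: |-2| × 6 = 12 m
9–12 s: |10| × 3 = 30 m
Total distance = 56 m

56 m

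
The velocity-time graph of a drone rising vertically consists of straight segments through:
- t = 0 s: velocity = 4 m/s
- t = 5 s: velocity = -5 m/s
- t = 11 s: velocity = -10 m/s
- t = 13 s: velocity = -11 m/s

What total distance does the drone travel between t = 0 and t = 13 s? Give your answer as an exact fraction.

1393/18 m

Total distance travelled is ∫|v| dt — sum the magnitudes of each area piece.
0–5 s: v = 0 at t = 20/9 s; triangle areas 40/9 + 125/18 = 205/18 m
5–11 s: |½(-5 + -10)(6)| = 45 m
11–13 s: |½(-10 + -11)(2)| = 21 m
Total distance = 1393/18 m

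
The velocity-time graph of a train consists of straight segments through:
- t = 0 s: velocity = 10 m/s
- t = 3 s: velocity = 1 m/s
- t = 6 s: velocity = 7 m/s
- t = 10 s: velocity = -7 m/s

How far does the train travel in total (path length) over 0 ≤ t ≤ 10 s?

Distance (not displacement) is the total path length: add the absolute areas under v-t.
0–3 s: |½(10 + 1)(3)| = 16.5 m
3–6 s: |½(1 + 7)(3)| = 12 m
6–10 s: v = 0 at t = 8 s; triangle areas 7 + 7 = 14 m
Total distance = 42.5 m

42.5 m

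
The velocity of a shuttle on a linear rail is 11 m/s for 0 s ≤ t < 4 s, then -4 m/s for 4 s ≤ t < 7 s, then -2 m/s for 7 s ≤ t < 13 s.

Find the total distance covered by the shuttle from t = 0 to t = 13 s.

Total distance travelled is ∫|v| dt — sum the magnitudes of each area piece.
0–4 s: |11| × 4 = 44 m
4–7 s: |-4| × 3 = 12 m
7–13 s: |-2| × 6 = 12 m
Total distance = 68 m

68 m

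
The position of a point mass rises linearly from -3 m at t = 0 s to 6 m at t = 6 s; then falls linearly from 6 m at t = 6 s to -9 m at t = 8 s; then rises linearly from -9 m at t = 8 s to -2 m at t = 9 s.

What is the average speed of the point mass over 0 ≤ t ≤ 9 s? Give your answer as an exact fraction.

Average speed = (total path length)/(elapsed time); on a piecewise-linear x-t graph the path length is Σ|Δx|.
0–6 s: |Δx| = |6 − -3| = 9 m
6–8 s: |Δx| = |-9 − 6| = 15 m
8–9 s: |Δx| = |-2 − -9| = 7 m
Total path = 31 m; average speed = 31/9 = 31/9 m/s.

31/9 m/s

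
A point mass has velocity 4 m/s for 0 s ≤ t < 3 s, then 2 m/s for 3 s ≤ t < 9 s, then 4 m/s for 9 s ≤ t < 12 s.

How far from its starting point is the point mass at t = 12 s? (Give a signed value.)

Net displacement equals the area under the velocity-time graph (areas below the axis count negative).
0–3 s: 4 × 3 = 12 m
3–9 s: 2 × 6 = 12 m
9–12 s: 4 × 3 = 12 m
Net displacement = 36 m

36 m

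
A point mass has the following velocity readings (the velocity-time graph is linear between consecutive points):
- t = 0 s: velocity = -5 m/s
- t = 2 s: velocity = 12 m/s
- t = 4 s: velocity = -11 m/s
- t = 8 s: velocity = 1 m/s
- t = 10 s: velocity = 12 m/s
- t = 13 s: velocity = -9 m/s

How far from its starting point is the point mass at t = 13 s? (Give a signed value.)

Net displacement equals the area under the velocity-time graph (areas below the axis count negative).
0–2 s: ½(-5 + 12)(2) = 7 m
2–4 s: ½(12 + -11)(2) = 1 m
4–8 s: ½(-11 + 1)(4) = -20 m
8–10 s: ½(1 + 12)(2) = 13 m
10–13 s: ½(12 + -9)(3) = 4.5 m
Net displacement = 5.5 m

5.5 m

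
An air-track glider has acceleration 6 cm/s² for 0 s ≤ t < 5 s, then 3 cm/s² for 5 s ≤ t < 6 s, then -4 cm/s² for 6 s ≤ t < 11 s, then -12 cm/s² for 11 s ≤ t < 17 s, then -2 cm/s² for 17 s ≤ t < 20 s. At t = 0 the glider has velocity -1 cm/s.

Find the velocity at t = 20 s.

-66 cm/s

Δv equals the area under the a-t graph; then v = v₀ + Δv.
0–5 s: 6 × 5 = 30 cm/s
5–6 s: 3 × 1 = 3 cm/s
6–11 s: -4 × 5 = -20 cm/s
11–17 s: -12 × 6 = -72 cm/s
17–20 s: -2 × 3 = -6 cm/s
Δv = -65 cm/s, so v(20) = -1 + (-65) = -66 cm/s.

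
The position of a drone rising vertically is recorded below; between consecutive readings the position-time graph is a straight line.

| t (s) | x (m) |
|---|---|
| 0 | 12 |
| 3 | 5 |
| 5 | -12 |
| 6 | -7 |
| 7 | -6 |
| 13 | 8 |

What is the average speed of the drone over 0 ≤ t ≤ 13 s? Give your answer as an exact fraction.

Average speed = (total path length)/(elapsed time); on a piecewise-linear x-t graph the path length is Σ|Δx|.
0–3 s: |Δx| = |5 − 12| = 7 m
3–5 s: |Δx| = |-12 − 5| = 17 m
5–6 s: |Δx| = |-7 − -12| = 5 m
6–7 s: |Δx| = |-6 − -7| = 1 m
7–13 s: |Δx| = |8 − -6| = 14 m
Total path = 44 m; average speed = 44/13 = 44/13 m/s.

44/13 m/s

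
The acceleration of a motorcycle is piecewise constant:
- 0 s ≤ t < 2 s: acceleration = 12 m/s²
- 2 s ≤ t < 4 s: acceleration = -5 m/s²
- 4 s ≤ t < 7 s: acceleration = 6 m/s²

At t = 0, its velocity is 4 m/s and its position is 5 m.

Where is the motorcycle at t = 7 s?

On each constant-a segment, Δv = aΔt and Δx = v₀Δt + ½aΔt²; chain segment to segment.
0–2 s: v starts 4 m/s; Δx = 4·2 + ½·12·2² = 32 m; v ends 28 m/s.
2–4 s: v starts 28 m/s; Δx = 28·2 + ½·-5·2² = 46 m; v ends 18 m/s.
4–7 s: v starts 18 m/s; Δx = 18·3 + ½·6·3² = 81 m; v ends 36 m/s.
x(7) = 5 + Σ Δx = 164 m.

164 m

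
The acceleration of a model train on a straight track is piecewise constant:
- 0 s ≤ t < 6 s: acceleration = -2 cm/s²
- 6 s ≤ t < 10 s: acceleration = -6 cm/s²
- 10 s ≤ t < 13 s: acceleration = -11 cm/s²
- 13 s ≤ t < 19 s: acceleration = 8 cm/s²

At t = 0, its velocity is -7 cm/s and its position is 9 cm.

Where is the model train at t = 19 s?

On each constant-a segment, Δv = aΔt and Δx = v₀Δt + ½aΔt²; chain segment to segment.
0–6 s: v starts -7 cm/s; Δx = -7·6 + ½·-2·6² = -78 cm; v ends -19 cm/s.
6–10 s: v starts -19 cm/s; Δx = -19·4 + ½·-6·4² = -124 cm; v ends -43 cm/s.
10–13 s: v starts -43 cm/s; Δx = -43·3 + ½·-11·3² = -178.5 cm; v ends -76 cm/s.
13–19 s: v starts -76 cm/s; Δx = -76·6 + ½·8·6² = -312 cm; v ends -28 cm/s.
x(19) = 9 + Σ Δx = -683.5 cm.

-683.5 cm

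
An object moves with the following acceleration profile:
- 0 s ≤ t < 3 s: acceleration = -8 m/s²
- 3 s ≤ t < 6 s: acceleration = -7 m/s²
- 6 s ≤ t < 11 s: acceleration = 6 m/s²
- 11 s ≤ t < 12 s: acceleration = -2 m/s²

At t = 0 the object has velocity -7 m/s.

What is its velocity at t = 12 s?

-24 m/s

Δv equals the area under the a-t graph; then v = v₀ + Δv.
0–3 s: -8 × 3 = -24 m/s
3–6 s: -7 × 3 = -21 m/s
6–11 s: 6 × 5 = 30 m/s
11–12 s: -2 × 1 = -2 m/s
Δv = -17 m/s, so v(12) = -7 + (-17) = -24 m/s.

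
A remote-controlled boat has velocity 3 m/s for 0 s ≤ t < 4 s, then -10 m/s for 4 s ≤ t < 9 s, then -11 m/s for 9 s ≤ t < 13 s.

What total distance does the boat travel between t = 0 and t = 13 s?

106 m

Total distance travelled is ∫|v| dt — sum the magnitudes of each area piece.
0–4 s: |3| × 4 = 12 m
4–9 s: |-10| × 5 = 50 m
9–13 s: |-11| × 4 = 44 m
Total distance = 106 m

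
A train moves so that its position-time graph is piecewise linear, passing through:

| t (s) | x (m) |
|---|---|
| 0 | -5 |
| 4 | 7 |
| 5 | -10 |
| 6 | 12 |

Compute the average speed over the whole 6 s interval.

Average speed = (total path length)/(elapsed time); on a piecewise-linear x-t graph the path length is Σ|Δx|.
0–4 s: |Δx| = |7 − -5| = 12 m
4–5 s: |Δx| = |-10 − 7| = 17 m
5–6 s: |Δx| = |12 − -10| = 22 m
Total path = 51 m; average speed = 51/6 = 8.5 m/s.

8.5 m/s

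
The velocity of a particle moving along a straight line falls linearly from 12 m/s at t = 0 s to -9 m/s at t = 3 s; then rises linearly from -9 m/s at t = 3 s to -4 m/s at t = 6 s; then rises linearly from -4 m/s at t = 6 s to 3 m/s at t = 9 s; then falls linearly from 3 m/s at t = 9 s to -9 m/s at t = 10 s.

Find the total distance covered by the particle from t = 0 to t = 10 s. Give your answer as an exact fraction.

1251/28 m

Distance (not displacement) is the total path length: add the absolute areas under v-t.
0–3 s: v = 0 at t = 12/7 s; triangle areas 72/7 + 81/14 = 225/14 m
3–6 s: |½(-9 + -4)(3)| = 19.5 m
6–9 s: v = 0 at t = 54/7 s; triangle areas 24/7 + 27/14 = 75/14 m
9–10 s: v = 0 at t = 9.25 s; triangle areas 0.375 + 3.375 = 3.75 m
Total distance = 1251/28 m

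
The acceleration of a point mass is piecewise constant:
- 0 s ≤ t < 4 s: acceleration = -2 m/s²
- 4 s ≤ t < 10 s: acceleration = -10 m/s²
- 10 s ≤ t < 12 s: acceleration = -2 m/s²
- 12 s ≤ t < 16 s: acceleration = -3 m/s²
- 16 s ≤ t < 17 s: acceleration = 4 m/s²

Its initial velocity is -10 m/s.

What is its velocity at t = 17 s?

-90 m/s

Δv equals the area under the a-t graph; then v = v₀ + Δv.
0–4 s: -2 × 4 = -8 m/s
4–10 s: -10 × 6 = -60 m/s
10–12 s: -2 × 2 = -4 m/s
12–16 s: -3 × 4 = -12 m/s
16–17 s: 4 × 1 = 4 m/s
Δv = -80 m/s, so v(17) = -10 + (-80) = -90 m/s.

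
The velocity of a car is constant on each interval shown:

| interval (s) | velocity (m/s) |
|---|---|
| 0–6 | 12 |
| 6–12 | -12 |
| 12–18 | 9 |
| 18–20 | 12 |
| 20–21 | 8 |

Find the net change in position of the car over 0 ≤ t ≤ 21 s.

86 m

Net displacement equals the area under the velocity-time graph (areas below the axis count negative).
0–6 s: 12 × 6 = 72 m
6–12 s: -12 × 6 = -72 m
12–18 s: 9 × 6 = 54 m
18–20 s: 12 × 2 = 24 m
20–21 s: 8 × 1 = 8 m
Net displacement = 86 m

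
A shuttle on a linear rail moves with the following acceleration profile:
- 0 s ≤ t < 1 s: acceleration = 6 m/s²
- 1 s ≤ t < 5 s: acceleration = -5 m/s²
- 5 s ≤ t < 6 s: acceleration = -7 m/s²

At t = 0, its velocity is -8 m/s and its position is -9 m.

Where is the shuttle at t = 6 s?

On each constant-a segment, Δv = aΔt and Δx = v₀Δt + ½aΔt²; chain segment to segment.
0–1 s: v starts -8 m/s; Δx = -8·1 + ½·6·1² = -5 m; v ends -2 m/s.
1–5 s: v starts -2 m/s; Δx = -2·4 + ½·-5·4² = -48 m; v ends -22 m/s.
5–6 s: v starts -22 m/s; Δx = -22·1 + ½·-7·1² = -25.5 m; v ends -29 m/s.
x(6) = -9 + Σ Δx = -87.5 m.

-87.5 m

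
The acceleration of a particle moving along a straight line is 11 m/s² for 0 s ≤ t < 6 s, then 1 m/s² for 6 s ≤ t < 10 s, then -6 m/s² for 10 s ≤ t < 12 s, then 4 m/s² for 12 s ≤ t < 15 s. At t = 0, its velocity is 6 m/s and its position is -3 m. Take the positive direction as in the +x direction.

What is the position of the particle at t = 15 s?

877 m

On each constant-a segment, Δv = aΔt and Δx = v₀Δt + ½aΔt²; chain segment to segment.
0–6 s: v starts 6 m/s; Δx = 6·6 + ½·11·6² = 234 m; v ends 72 m/s.
6–10 s: v starts 72 m/s; Δx = 72·4 + ½·1·4² = 296 m; v ends 76 m/s.
10–12 s: v starts 76 m/s; Δx = 76·2 + ½·-6·2² = 140 m; v ends 64 m/s.
12–15 s: v starts 64 m/s; Δx = 64·3 + ½·4·3² = 210 m; v ends 76 m/s.
x(15) = -3 + Σ Δx = 877 m.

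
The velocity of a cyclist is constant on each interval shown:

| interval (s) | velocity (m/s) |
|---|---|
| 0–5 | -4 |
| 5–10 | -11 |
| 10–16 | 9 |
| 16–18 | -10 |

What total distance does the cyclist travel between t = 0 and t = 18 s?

Distance (not displacement) is the total path length: add the absolute areas under v-t.
0–5 s: |-4| × 5 = 20 m
5–10 s: |-11| × 5 = 55 m
10–16 s: |9| × 6 = 54 m
16–18 s: |-10| × 2 = 20 m
Total distance = 149 m

149 m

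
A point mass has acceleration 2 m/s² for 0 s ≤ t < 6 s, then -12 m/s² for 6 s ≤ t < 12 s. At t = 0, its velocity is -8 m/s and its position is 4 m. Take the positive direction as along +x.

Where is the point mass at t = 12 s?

On each constant-a segment, Δv = aΔt and Δx = v₀Δt + ½aΔt²; chain segment to segment.
0–6 s: v starts -8 m/s; Δx = -8·6 + ½·2·6² = -12 m; v ends 4 m/s.
6–12 s: v starts 4 m/s; Δx = 4·6 + ½·-12·6² = -192 m; v ends -68 m/s.
x(12) = 4 + Σ Δx = -200 m.

-200 m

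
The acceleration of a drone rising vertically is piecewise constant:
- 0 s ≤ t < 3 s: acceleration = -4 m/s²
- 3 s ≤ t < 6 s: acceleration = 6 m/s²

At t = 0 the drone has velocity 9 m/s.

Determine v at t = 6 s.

15 m/s

Δv equals the area under the a-t graph; then v = v₀ + Δv.
0–3 s: -4 × 3 = -12 m/s
3–6 s: 6 × 3 = 18 m/s
Δv = 6 m/s, so v(6) = 9 + (6) = 15 m/s.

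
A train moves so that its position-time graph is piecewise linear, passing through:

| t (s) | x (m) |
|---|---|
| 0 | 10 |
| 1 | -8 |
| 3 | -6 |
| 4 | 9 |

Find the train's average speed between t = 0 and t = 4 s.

8.75 m/s

Average speed = (total path length)/(elapsed time); on a piecewise-linear x-t graph the path length is Σ|Δx|.
0–1 s: |Δx| = |-8 − 10| = 18 m
1–3 s: |Δx| = |-6 − -8| = 2 m
3–4 s: |Δx| = |9 − -6| = 15 m
Total path = 35 m; average speed = 35/4 = 8.75 m/s.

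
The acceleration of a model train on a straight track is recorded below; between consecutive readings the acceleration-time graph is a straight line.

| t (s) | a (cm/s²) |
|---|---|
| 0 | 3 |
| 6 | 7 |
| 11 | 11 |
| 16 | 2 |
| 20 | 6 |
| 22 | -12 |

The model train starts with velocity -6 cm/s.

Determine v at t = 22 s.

111.5 cm/s

Δv equals the area under the a-t graph; then v = v₀ + Δv.
0–6 s: ½(3 + 7)(6) = 30 cm/s
6–11 s: ½(7 + 11)(5) = 45 cm/s
11–16 s: ½(11 + 2)(5) = 32.5 cm/s
16–20 s: ½(2 + 6)(4) = 16 cm/s
20–22 s: ½(6 + -12)(2) = -6 cm/s
Δv = 117.5 cm/s, so v(22) = -6 + (117.5) = 111.5 cm/s.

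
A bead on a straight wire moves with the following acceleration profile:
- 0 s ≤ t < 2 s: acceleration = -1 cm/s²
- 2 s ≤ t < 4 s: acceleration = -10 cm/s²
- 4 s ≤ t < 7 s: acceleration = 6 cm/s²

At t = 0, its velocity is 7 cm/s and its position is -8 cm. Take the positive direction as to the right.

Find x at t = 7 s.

On each constant-a segment, Δv = aΔt and Δx = v₀Δt + ½aΔt²; chain segment to segment.
0–2 s: v starts 7 cm/s; Δx = 7·2 + ½·-1·2² = 12 cm; v ends 5 cm/s.
2–4 s: v starts 5 cm/s; Δx = 5·2 + ½·-10·2² = -10 cm; v ends -15 cm/s.
4–7 s: v starts -15 cm/s; Δx = -15·3 + ½·6·3² = -18 cm; v ends 3 cm/s.
x(7) = -8 + Σ Δx = -24 cm.

-24 cm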